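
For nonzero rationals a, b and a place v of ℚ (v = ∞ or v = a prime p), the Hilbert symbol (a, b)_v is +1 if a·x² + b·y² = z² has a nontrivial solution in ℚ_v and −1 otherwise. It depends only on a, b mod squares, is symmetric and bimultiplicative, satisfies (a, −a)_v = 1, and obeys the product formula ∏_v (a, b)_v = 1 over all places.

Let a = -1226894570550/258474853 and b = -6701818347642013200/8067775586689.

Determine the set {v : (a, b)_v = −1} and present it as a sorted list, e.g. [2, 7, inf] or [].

[13, inf]

(a, b) ≡ (-494, -33) mod (ℚ^×)²; places V = {2, 3, 5, 7, 11, 13, 19, ∞}.
(a,b)_2: α=1, β=4; u≡1, v≡7 (mod 8); ε(u)ε(v)=0·1, αω(v)=1·0, βω(u)=4·0; sum ≡ 0  ⇒  +1.
(a,b)_11: α=6, u≡1; β=9, v≡2 (mod 11); (1|11)=+1, (2|11)=-1; sign (−1)^0·+1^9·-1^6 = +1.
(a,b)_13: α=-3, u≡12; β=-4, v≡8 (mod 13); (12|13)=+1, (8|13)=-1; sign (−1)^0·+1^-4·-1^-3 = -1.
(a,b)_5: α=2, u≡1; β=2, v≡3 (mod 5); (1|5)=+1, (3|5)=-1; sign (−1)^0·+1^2·-1^2 = +1.
(a,b)_3: α=6, u≡1; β=9, v≡1 (mod 3); (1|3)=+1, (1|3)=+1; sign (−1)^0·+1^9·+1^6 = +1.
(a,b)_19: α=1, u≡12; β=2, v≡17 (mod 19); (12|19)=-1, (17|19)=+1; sign (−1)^0·-1^2·+1^1 = +1.
(a,b)_∞: sgn(-494)=−, sgn(-33)=−, so -1.
(a,b)_7: α=-6, u≡5; β=-10, v≡4 (mod 7); (5|7)=-1, (4|7)=+1; sign (−1)^0·-1^-10·+1^-6 = +1.
|Ram(-494, -33)| = 2, even; anisotropic at {13, ∞}.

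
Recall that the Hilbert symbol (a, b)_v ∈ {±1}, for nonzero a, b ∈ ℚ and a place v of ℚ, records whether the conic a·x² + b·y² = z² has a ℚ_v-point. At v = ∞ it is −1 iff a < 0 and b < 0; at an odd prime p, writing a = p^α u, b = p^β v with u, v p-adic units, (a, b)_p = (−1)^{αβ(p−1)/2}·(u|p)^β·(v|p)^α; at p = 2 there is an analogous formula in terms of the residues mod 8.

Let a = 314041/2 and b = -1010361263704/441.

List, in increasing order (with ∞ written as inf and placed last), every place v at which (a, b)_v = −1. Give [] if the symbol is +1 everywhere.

Mod squares: a ≡ 12818, b ≡ -14326. Check v ∈ {∞, 2, 3, 7, 13, 17, 19, 29}.
v=7: a=7^2·(≡2), b=7^-2·(≡6) mod 7; (2|7)=+1, (6|7)=-1; (−1)^{2·-2·3}·(+1)^-2·(-1)^2 = +1.
v=∞: 12818 > 0 and -14326 < 0  ⇒  (a,b)_∞ = +1.
v=29: a=29^1·(≡6), b=29^1·(≡5) mod 29; (6|29)=+1, (5|29)=+1; (−1)^{1·1·14}·(+1)^1·(+1)^1 = +1.
v=17: a=17^1·(≡14), b=17^2·(≡12) mod 17; (14|17)=-1, (12|17)=-1; (−1)^{1·2·8}·(-1)^2·(-1)^1 = -1.
v=2: v_2(a)=-1, v_2(b)=3; units ≡ 1, 5 (mod 8); ε·ε+αω+βω = 0·0+-1·1+3·0 ≡ 1  ⇒  (a,b)_2 = -1.
v=13: a=13^1·(≡8), b=13^3·(≡4) mod 13; (8|13)=-1, (4|13)=+1; (−1)^{1·3·6}·(-1)^3·(+1)^1 = -1.
v=19: a=19^0·(≡14), b=19^3·(≡9) mod 19; (14|19)=-1, (9|19)=+1; (−1)^{0·3·9}·(-1)^3·(+1)^0 = -1.
v=3: a=3^0·(≡2), b=3^-2·(≡2) mod 3; (2|3)=-1, (2|3)=-1; (−1)^{0·-2·1}·(-1)^-2·(-1)^0 = +1.
Ram(12818, -14326) = {2, 13, 17, 19}; no ℚ_2-point on the conic.

[2, 13, 17, 19]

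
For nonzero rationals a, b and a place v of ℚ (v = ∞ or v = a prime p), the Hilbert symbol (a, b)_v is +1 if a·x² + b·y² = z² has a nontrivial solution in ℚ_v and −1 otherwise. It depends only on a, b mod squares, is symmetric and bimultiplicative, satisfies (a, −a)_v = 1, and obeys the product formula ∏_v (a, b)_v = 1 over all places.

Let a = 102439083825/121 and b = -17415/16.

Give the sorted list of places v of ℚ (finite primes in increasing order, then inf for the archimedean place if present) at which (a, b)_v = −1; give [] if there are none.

Mod squares: a ≡ 1457, b ≡ -215. Check v ∈ {∞, 2, 3, 5, 11, 13, 31, 43, 47}.
v=43: a=43^2·(≡35), b=43^1·(≡15) mod 43; (35|43)=+1, (15|43)=+1; (−1)^{2·1·21}·(+1)^1·(+1)^2 = +1.
v=47: a=47^1·(≡35), b=47^0·(≡19) mod 47; (35|47)=-1, (19|47)=-1; (−1)^{1·0·23}·(-1)^0·(-1)^1 = -1.
v=5: a=5^2·(≡3), b=5^1·(≡2) mod 5; (3|5)=-1, (2|5)=-1; (−1)^{2·1·2}·(-1)^1·(-1)^2 = -1.
v=∞: 1457 > 0 and -215 < 0  ⇒  (a,b)_∞ = +1.
v=11: a=11^-2·(≡1), b=11^0·(≡4) mod 11; (1|11)=+1, (4|11)=+1; (−1)^{-2·0·5}·(+1)^0·(+1)^-2 = +1.
v=2: v_2(a)=0, v_2(b)=-4; units ≡ 1, 1 (mod 8); ε·ε+αω+βω = 0·0+0·0+-4·0 ≡ 0  ⇒  (a,b)_2 = +1.
v=13: a=13^2·(≡3), b=13^0·(≡6) mod 13; (3|13)=+1, (6|13)=-1; (−1)^{2·0·6}·(+1)^0·(-1)^2 = +1.
v=3: a=3^2·(≡2), b=3^4·(≡1) mod 3; (2|3)=-1, (1|3)=+1; (−1)^{2·4·1}·(-1)^4·(+1)^2 = +1.
v=31: a=31^1·(≡9), b=31^0·(≡14) mod 31; (9|31)=+1, (14|31)=+1; (−1)^{1·0·15}·(+1)^0·(+1)^1 = +1.
(1457, -215 / ℚ) ramifies at {5, 47}: a division algebra.

[5, 47]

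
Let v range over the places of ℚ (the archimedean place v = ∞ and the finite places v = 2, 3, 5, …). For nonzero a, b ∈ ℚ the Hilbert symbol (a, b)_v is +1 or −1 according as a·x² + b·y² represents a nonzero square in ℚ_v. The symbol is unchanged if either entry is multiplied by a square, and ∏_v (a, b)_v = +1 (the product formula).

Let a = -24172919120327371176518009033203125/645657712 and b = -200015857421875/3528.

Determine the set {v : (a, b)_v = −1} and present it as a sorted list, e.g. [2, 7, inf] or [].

[2, 5, 11, 17, 37, inf]

Mod squares: a ≡ -124355, b ≡ -2836790. Check v ∈ {∞, 2, 3, 5, 7, 11, 17, 19, 37, 41}.
v=11: a=11^3·(≡3), b=11^1·(≡3) mod 11; (3|11)=+1, (3|11)=+1; (−1)^{3·1·5}·(+1)^1·(+1)^3 = -1.
v=2: v_2(a)=-4, v_2(b)=-3; units ≡ 5, 5 (mod 8); ε·ε+αω+βω = 0·0+-4·1+-3·1 ≡ 1  ⇒  (a,b)_2 = -1.
v=19: a=19^5·(≡15), b=19^2·(≡11) mod 19; (15|19)=-1, (11|19)=+1; (−1)^{5·2·9}·(-1)^2·(+1)^5 = +1.
v=41: a=41^2·(≡10), b=41^1·(≡8) mod 41; (10|41)=+1, (8|41)=+1; (−1)^{2·1·20}·(+1)^1·(+1)^2 = +1.
v=37: a=37^2·(≡23), b=37^1·(≡19) mod 37; (23|37)=-1, (19|37)=-1; (−1)^{2·1·18}·(-1)^1·(-1)^2 = -1.
v=17: a=17^3·(≡12), b=17^1·(≡9) mod 17; (12|17)=-1, (9|17)=+1; (−1)^{3·1·8}·(-1)^1·(+1)^3 = -1.
v=∞: -124355 < 0 and -2836790 < 0  ⇒  (a,b)_∞ = -1.
v=7: a=7^-9·(≡2), b=7^-2·(≡1) mod 7; (2|7)=+1, (1|7)=+1; (−1)^{-9·-2·3}·(+1)^-2·(+1)^-9 = +1.
v=5: a=5^13·(≡1), b=5^9·(≡2) mod 5; (1|5)=+1, (2|5)=-1; (−1)^{13·9·2}·(+1)^9·(-1)^13 = -1.
v=3: a=3^12·(≡1), b=3^-2·(≡1) mod 3; (1|3)=+1, (1|3)=+1; (−1)^{12·-2·1}·(+1)^-2·(+1)^12 = +1.
|Ram(-124355, -2836790)| = 6, even; anisotropic at {2, 5, 11, 17, 37, ∞}.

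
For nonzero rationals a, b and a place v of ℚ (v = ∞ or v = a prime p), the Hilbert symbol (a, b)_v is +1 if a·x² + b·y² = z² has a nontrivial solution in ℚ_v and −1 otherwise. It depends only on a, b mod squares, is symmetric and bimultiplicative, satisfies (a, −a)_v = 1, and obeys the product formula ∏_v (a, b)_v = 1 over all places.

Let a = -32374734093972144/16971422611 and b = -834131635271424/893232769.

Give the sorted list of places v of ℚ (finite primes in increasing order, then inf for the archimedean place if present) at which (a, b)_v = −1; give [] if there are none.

[3, 19, 23, inf]

Mod squares: a ≡ -969, b ≡ -391. Check v ∈ {∞, 2, 3, 7, 11, 13, 17, 19, 23}.
v=7: a=7^4·(≡1), b=7^4·(≡2) mod 7; (1|7)=+1, (2|7)=+1; (−1)^{4·4·3}·(+1)^4·(+1)^4 = +1.
v=13: a=13^-2·(≡2), b=13^-2·(≡1) mod 13; (2|13)=-1, (1|13)=+1; (−1)^{-2·-2·6}·(-1)^-2·(+1)^-2 = +1.
v=17: a=17^1·(≡5), b=17^1·(≡14) mod 17; (5|17)=-1, (14|17)=-1; (−1)^{1·1·8}·(-1)^1·(-1)^1 = +1.
v=3: a=3^11·(≡1), b=3^8·(≡2) mod 3; (1|3)=+1, (2|3)=-1; (−1)^{11·8·1}·(+1)^8·(-1)^11 = -1.
v=∞: -969 < 0 and -391 < 0  ⇒  (a,b)_∞ = -1.
v=2: v_2(a)=4, v_2(b)=8; units ≡ 7, 1 (mod 8); ε·ε+αω+βω = 1·0+4·0+8·0 ≡ 0  ⇒  (a,b)_2 = +1.
v=19: a=19^-3·(≡6), b=19^-2·(≡3) mod 19; (6|19)=+1, (3|19)=-1; (−1)^{-3·-2·9}·(+1)^-2·(-1)^-3 = -1.
v=11: a=11^-4·(≡8), b=11^-4·(≡9) mod 11; (8|11)=-1, (9|11)=+1; (−1)^{-4·-4·5}·(-1)^-4·(+1)^-4 = +1.
v=23: a=23^4·(≡19), b=23^3·(≡18) mod 23; (19|23)=-1, (18|23)=+1; (−1)^{4·3·11}·(-1)^3·(+1)^4 = -1.
Ram(-969, -391) = {3, 19, 23, ∞}; no ℚ_3-point on the conic.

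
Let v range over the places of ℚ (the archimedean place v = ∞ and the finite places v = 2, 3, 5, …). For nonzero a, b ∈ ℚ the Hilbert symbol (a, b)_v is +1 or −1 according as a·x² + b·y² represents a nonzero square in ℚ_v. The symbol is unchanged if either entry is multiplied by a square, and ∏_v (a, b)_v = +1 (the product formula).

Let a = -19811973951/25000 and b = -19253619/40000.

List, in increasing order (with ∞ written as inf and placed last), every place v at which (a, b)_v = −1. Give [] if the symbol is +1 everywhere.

Mod squares: a ≡ -2310, b ≡ -11. Check v ∈ {∞, 2, 3, 5, 7, 11}.
v=7: a=7^7·(≡3), b=7^4·(≡5) mod 7; (3|7)=-1, (5|7)=-1; (−1)^{7·4·3}·(-1)^4·(-1)^7 = -1.
v=2: v_2(a)=-3, v_2(b)=-6; units ≡ 5, 5 (mod 8); ε·ε+αω+βω = 0·0+-3·1+-6·1 ≡ 1  ⇒  (a,b)_2 = -1.
v=5: a=5^-5·(≡3), b=5^-4·(≡4) mod 5; (3|5)=-1, (4|5)=+1; (−1)^{-5·-4·2}·(-1)^-4·(+1)^-5 = +1.
v=∞: -2310 < 0 and -11 < 0  ⇒  (a,b)_∞ = -1.
v=3: a=3^7·(≡1), b=3^6·(≡1) mod 3; (1|3)=+1, (1|3)=+1; (−1)^{7·6·1}·(+1)^6·(+1)^7 = +1.
v=11: a=11^1·(≡7), b=11^1·(≡6) mod 11; (7|11)=-1, (6|11)=-1; (−1)^{1·1·5}·(-1)^1·(-1)^1 = -1.
(-2310, -11 / ℚ) ramifies at {2, 7, 11, ∞}: a division algebra.

[2, 7, 11, inf]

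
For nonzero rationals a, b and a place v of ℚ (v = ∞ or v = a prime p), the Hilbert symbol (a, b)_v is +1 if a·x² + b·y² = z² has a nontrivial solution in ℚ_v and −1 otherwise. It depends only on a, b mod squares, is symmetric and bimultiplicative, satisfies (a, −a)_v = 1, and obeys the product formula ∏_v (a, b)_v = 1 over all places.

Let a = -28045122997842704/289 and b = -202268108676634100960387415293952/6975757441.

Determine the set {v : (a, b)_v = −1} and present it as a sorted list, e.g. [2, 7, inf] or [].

[2, 19, 23, 31, 43, inf]

Mod squares: a ≡ -16169, b ≡ -987753. Check v ∈ {∞, 2, 3, 7, 13, 17, 19, 23, 31, 37, 43}.
v=7: a=7^0·(≡1), b=7^2·(≡5) mod 7; (1|7)=+1, (5|7)=-1; (−1)^{0·2·3}·(+1)^2·(-1)^0 = +1.
v=17: a=17^-2·(≡16), b=17^-8·(≡16) mod 17; (16|17)=+1, (16|17)=+1; (−1)^{-2·-8·8}·(+1)^-8·(+1)^-2 = +1.
v=31: a=31^2·(≡13), b=31^3·(≡7) mod 31; (13|31)=-1, (7|31)=+1; (−1)^{2·3·15}·(-1)^3·(+1)^2 = -1.
v=37: a=37^1·(≡27), b=37^2·(≡7) mod 37; (27|37)=+1, (7|37)=+1; (−1)^{1·2·18}·(+1)^2·(+1)^1 = +1.
v=23: a=23^1·(≡22), b=23^2·(≡7) mod 23; (22|23)=-1, (7|23)=-1; (−1)^{1·2·11}·(-1)^2·(-1)^1 = -1.
v=13: a=13^2·(≡1), b=13^3·(≡10) mod 13; (1|13)=+1, (10|13)=+1; (−1)^{2·3·6}·(+1)^3·(+1)^2 = +1.
v=19: a=19^3·(≡16), b=19^5·(≡5) mod 19; (16|19)=+1, (5|19)=+1; (−1)^{3·5·9}·(+1)^5·(+1)^3 = -1.
v=∞: -16169 < 0 and -987753 < 0  ⇒  (a,b)_∞ = -1.
v=3: a=3^0·(≡1), b=3^3·(≡2) mod 3; (1|3)=+1, (2|3)=-1; (−1)^{0·3·1}·(+1)^3·(-1)^0 = +1.
v=2: v_2(a)=4, v_2(b)=14; units ≡ 7, 7 (mod 8); ε·ε+αω+βω = 1·1+4·0+14·0 ≡ 1  ⇒  (a,b)_2 = -1.
v=43: a=43^2·(≡12), b=43^3·(≡27) mod 43; (12|43)=-1, (27|43)=-1; (−1)^{2·3·21}·(-1)^3·(-1)^2 = -1.
Ram(-16169, -987753) = {2, 19, 23, 31, 43, ∞}; no ℚ_2-point on the conic.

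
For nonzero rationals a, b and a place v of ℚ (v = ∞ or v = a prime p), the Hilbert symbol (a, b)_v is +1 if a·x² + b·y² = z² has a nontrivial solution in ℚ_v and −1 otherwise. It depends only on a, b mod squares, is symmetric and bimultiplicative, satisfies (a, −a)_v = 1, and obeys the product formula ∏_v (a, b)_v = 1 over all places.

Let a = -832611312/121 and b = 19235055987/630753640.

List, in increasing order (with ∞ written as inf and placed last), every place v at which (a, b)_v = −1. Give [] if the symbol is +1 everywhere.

Mod squares: a ≡ -247, b ≡ 30. Check v ∈ {∞, 2, 3, 5, 7, 11, 13, 17, 19, 31, 41}.
v=∞: -247 < 0 and 30 > 0  ⇒  (a,b)_∞ = +1.
v=7: a=7^0·(≡3), b=7^2·(≡4) mod 7; (3|7)=-1, (4|7)=+1; (−1)^{0·2·3}·(-1)^2·(+1)^0 = +1.
v=3: a=3^6·(≡2), b=3^5·(≡1) mod 3; (2|3)=-1, (1|3)=+1; (−1)^{6·5·1}·(-1)^5·(+1)^6 = -1.
v=17: a=17^2·(≡8), b=17^0·(≡2) mod 17; (8|17)=+1, (2|17)=+1; (−1)^{2·0·8}·(+1)^0·(+1)^2 = +1.
v=31: a=31^0·(≡25), b=31^2·(≡6) mod 31; (25|31)=+1, (6|31)=-1; (−1)^{0·2·15}·(+1)^2·(-1)^0 = +1.
v=13: a=13^1·(≡6), b=13^0·(≡3) mod 13; (6|13)=-1, (3|13)=+1; (−1)^{1·0·6}·(-1)^0·(+1)^1 = +1.
v=11: a=11^-2·(≡6), b=11^-2·(≡8) mod 11; (6|11)=-1, (8|11)=-1; (−1)^{-2·-2·5}·(-1)^-2·(-1)^-2 = +1.
v=41: a=41^0·(≡20), b=41^2·(≡12) mod 41; (20|41)=+1, (12|41)=-1; (−1)^{0·2·20}·(+1)^2·(-1)^0 = +1.
v=19: a=19^1·(≡4), b=19^-4·(≡1) mod 19; (4|19)=+1, (1|19)=+1; (−1)^{1·-4·9}·(+1)^-4·(+1)^1 = +1.
v=2: v_2(a)=4, v_2(b)=-3; units ≡ 1, 7 (mod 8); ε·ε+αω+βω = 0·1+4·0+-3·0 ≡ 0  ⇒  (a,b)_2 = +1.
v=5: a=5^0·(≡3), b=5^-1·(≡4) mod 5; (3|5)=-1, (4|5)=+1; (−1)^{0·-1·2}·(-1)^-1·(+1)^0 = -1.
Ram(-247, 30) = {3, 5}; no ℚ_3-point on the conic.

[3, 5]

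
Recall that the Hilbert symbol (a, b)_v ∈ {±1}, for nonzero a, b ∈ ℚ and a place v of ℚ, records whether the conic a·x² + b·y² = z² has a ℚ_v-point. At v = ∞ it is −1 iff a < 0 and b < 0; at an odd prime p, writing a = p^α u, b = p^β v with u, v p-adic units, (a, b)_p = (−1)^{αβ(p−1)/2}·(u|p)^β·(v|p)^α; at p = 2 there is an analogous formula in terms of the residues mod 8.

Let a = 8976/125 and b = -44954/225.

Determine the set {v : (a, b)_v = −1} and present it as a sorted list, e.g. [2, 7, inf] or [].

(a, b) ≡ (2805, -266) mod (ℚ^×)²; places V = {2, 3, 5, 7, 11, 13, 17, 19, ∞}.
(a,b)_5: α=-3, u≡1; β=-2, v≡4 (mod 5); (1|5)=+1, (4|5)=+1; sign (−1)^0·+1^-2·+1^-3 = +1.
(a,b)_13: α=0, u≡4; β=2, v≡5 (mod 13); (4|13)=+1, (5|13)=-1; sign (−1)^0·+1^2·-1^0 = +1.
(a,b)_∞: sgn(2805)=+, sgn(-266)=−, so +1.
(a,b)_17: α=1, u≡3; β=0, v≡7 (mod 17); (3|17)=-1, (7|17)=-1; sign (−1)^0·-1^0·-1^1 = -1.
(a,b)_11: α=1, u≡6; β=0, v≡5 (mod 11); (6|11)=-1, (5|11)=+1; sign (−1)^0·-1^0·+1^1 = +1.
(a,b)_2: α=4, β=1; u≡5, v≡3 (mod 8); ε(u)ε(v)=0·1, αω(v)=4·1, βω(u)=1·1; sum ≡ 1  ⇒  -1.
(a,b)_7: α=0, u≡5; β=1, v≡4 (mod 7); (5|7)=-1, (4|7)=+1; sign (−1)^0·-1^1·+1^0 = -1.
(a,b)_19: α=0, u≡18; β=1, v≡16 (mod 19); (18|19)=-1, (16|19)=+1; sign (−1)^0·-1^1·+1^0 = -1.
(a,b)_3: α=1, u≡2; β=-2, v≡1 (mod 3); (2|3)=-1, (1|3)=+1; sign (−1)^0·-1^-2·+1^1 = +1.
(2805, -266 / ℚ) ramifies at {2, 7, 17, 19}: a division algebra.

[2, 7, 17, 19]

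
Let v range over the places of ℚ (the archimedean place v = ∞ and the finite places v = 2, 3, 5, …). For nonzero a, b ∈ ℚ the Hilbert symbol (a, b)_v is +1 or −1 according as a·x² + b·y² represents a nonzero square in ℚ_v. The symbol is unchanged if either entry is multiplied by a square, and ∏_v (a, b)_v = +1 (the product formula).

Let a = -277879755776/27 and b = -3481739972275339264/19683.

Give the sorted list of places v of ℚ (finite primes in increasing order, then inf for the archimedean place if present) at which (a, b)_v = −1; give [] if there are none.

Mod squares: a ≡ -87, b ≡ -266133. Check v ∈ {∞, 2, 3, 7, 19, 23, 29}.
v=23: a=23^2·(≡10), b=23^3·(≡11) mod 23; (10|23)=-1, (11|23)=-1; (−1)^{2·3·11}·(-1)^3·(-1)^2 = -1.
v=19: a=19^2·(≡3), b=19^3·(≡18) mod 19; (3|19)=-1, (18|19)=-1; (−1)^{2·3·9}·(-1)^3·(-1)^2 = -1.
v=7: a=7^2·(≡4), b=7^3·(≡5) mod 7; (4|7)=+1, (5|7)=-1; (−1)^{2·3·3}·(+1)^3·(-1)^2 = +1.
v=∞: -87 < 0 and -266133 < 0  ⇒  (a,b)_∞ = -1.
v=2: v_2(a)=10, v_2(b)=22; units ≡ 1, 3 (mod 8); ε·ε+αω+βω = 0·1+10·1+22·0 ≡ 0  ⇒  (a,b)_2 = +1.
v=29: a=29^1·(≡12), b=29^1·(≡4) mod 29; (12|29)=-1, (4|29)=+1; (−1)^{1·1·14}·(-1)^1·(+1)^1 = -1.
v=3: a=3^-3·(≡1), b=3^-9·(≡2) mod 3; (1|3)=+1, (2|3)=-1; (−1)^{-3·-9·1}·(+1)^-9·(-1)^-3 = +1.
Ram(-87, -266133) = {19, 23, 29, ∞}; no ℚ_19-point on the conic.

[19, 23, 29, inf]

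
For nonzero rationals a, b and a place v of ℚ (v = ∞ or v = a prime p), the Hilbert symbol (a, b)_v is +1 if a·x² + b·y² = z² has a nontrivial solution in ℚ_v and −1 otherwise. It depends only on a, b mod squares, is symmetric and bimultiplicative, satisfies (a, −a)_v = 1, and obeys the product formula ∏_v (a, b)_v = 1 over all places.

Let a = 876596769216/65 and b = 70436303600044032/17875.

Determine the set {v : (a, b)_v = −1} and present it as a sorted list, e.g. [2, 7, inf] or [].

Mod squares: a ≡ 25935, b ≡ 17687670. Check v ∈ {∞, 2, 3, 5, 7, 11, 13, 19, 31}.
v=∞: 25935 > 0 and 17687670 > 0  ⇒  (a,b)_∞ = +1.
v=3: a=3^7·(≡2), b=3^11·(≡2) mod 3; (2|3)=-1, (2|3)=-1; (−1)^{7·11·1}·(-1)^11·(-1)^7 = -1.
v=7: a=7^3·(≡1), b=7^3·(≡3) mod 7; (1|7)=+1, (3|7)=-1; (−1)^{3·3·3}·(+1)^3·(-1)^3 = +1.
v=2: v_2(a)=6, v_2(b)=11; units ≡ 7, 3 (mod 8); ε·ε+αω+βω = 1·1+6·1+11·0 ≡ 1  ⇒  (a,b)_2 = -1.
v=13: a=13^-1·(≡5), b=13^-1·(≡4) mod 13; (5|13)=-1, (4|13)=+1; (−1)^{-1·-1·6}·(-1)^-1·(+1)^-1 = -1.
v=5: a=5^-1·(≡2), b=5^-3·(≡4) mod 5; (2|5)=-1, (4|5)=+1; (−1)^{-1·-3·2}·(-1)^-3·(+1)^-1 = -1.
v=11: a=11^0·(≡8), b=11^-1·(≡3) mod 11; (8|11)=-1, (3|11)=+1; (−1)^{0·-1·5}·(-1)^-1·(+1)^0 = -1.
v=19: a=19^1·(≡5), b=19^1·(≡9) mod 19; (5|19)=+1, (9|19)=+1; (−1)^{1·1·9}·(+1)^1·(+1)^1 = -1.
v=31: a=31^2·(≡7), b=31^3·(≡21) mod 31; (7|31)=+1, (21|31)=-1; (−1)^{2·3·15}·(+1)^3·(-1)^2 = +1.
(25935, 17687670 / ℚ) ramifies at {2, 3, 5, 11, 13, 19}: a division algebra.

[2, 3, 5, 11, 13, 19]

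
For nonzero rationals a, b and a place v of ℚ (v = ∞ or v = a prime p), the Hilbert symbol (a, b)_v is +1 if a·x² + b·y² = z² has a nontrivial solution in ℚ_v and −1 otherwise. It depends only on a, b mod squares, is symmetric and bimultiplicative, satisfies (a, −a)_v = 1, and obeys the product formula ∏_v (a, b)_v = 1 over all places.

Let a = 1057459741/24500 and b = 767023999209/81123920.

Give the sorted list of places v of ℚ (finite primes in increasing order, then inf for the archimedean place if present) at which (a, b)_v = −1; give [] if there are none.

Mod squares: a ≡ 2859545, b ≡ 2405. Check v ∈ {∞, 2, 3, 5, 7, 13, 17, 19, 29, 37, 41, 43, 53}.
v=41: a=41^1·(≡39), b=41^0·(≡14) mod 41; (39|41)=+1, (14|41)=-1; (−1)^{1·0·20}·(+1)^0·(-1)^1 = -1.
v=3: a=3^0·(≡2), b=3^8·(≡2) mod 3; (2|3)=-1, (2|3)=-1; (−1)^{0·8·1}·(-1)^8·(-1)^0 = +1.
v=∞: 2859545 > 0 and 2405 > 0  ⇒  (a,b)_∞ = +1.
v=2: v_2(a)=-2, v_2(b)=-4; units ≡ 1, 5 (mod 8); ε·ε+αω+βω = 0·0+-2·1+-4·0 ≡ 0  ⇒  (a,b)_2 = +1.
v=37: a=37^1·(≡20), b=37^1·(≡3) mod 37; (20|37)=-1, (3|37)=+1; (−1)^{1·1·18}·(-1)^1·(+1)^1 = -1.
v=7: a=7^-2·(≡3), b=7^0·(≡2) mod 7; (3|7)=-1, (2|7)=+1; (−1)^{-2·0·3}·(-1)^0·(+1)^-2 = +1.
v=13: a=13^1·(≡2), b=13^1·(≡3) mod 13; (2|13)=-1, (3|13)=+1; (−1)^{1·1·6}·(-1)^1·(+1)^1 = -1.
v=29: a=29^1·(≡13), b=29^2·(≡27) mod 29; (13|29)=+1, (27|29)=-1; (−1)^{1·2·14}·(+1)^2·(-1)^1 = -1.
v=17: a=17^0·(≡1), b=17^2·(≡9) mod 17; (1|17)=+1, (9|17)=+1; (−1)^{0·2·8}·(+1)^2·(+1)^0 = +1.
v=19: a=19^0·(≡6), b=19^-2·(≡16) mod 19; (6|19)=+1, (16|19)=+1; (−1)^{0·-2·9}·(+1)^-2·(+1)^0 = +1.
v=43: a=43^2·(≡12), b=43^0·(≡36) mod 43; (12|43)=-1, (36|43)=+1; (−1)^{2·0·21}·(-1)^0·(+1)^2 = +1.
v=5: a=5^-3·(≡1), b=5^-1·(≡1) mod 5; (1|5)=+1, (1|5)=+1; (−1)^{-3·-1·2}·(+1)^-1·(+1)^-3 = +1.
v=53: a=53^0·(≡6), b=53^-2·(≡48) mod 53; (6|53)=+1, (48|53)=-1; (−1)^{0·-2·26}·(+1)^-2·(-1)^0 = +1.
(2859545, 2405 / ℚ) ramifies at {13, 29, 37, 41}: a division algebra.

[13, 29, 37, 41]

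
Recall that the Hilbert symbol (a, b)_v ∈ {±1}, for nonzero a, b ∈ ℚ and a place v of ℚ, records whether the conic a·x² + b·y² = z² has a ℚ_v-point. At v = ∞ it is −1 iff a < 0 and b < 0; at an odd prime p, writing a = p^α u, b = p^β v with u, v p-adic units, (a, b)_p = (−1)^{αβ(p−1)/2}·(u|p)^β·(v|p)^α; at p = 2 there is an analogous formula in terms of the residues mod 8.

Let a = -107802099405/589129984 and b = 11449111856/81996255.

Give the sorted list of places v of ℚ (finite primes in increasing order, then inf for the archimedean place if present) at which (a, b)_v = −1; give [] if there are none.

[11, 13]

Mod squares: a ≡ -5005, b ≡ 16445. Check v ∈ {∞, 2, 3, 5, 7, 11, 13, 17, 23, 37, 41}.
v=17: a=17^2·(≡7), b=17^2·(≡7) mod 17; (7|17)=-1, (7|17)=-1; (−1)^{2·2·8}·(-1)^2·(-1)^2 = +1.
v=11: a=11^1·(≡6), b=11^-3·(≡10) mod 11; (6|11)=-1, (10|11)=-1; (−1)^{1·-3·5}·(-1)^-3·(-1)^1 = -1.
v=41: a=41^-2·(≡7), b=41^0·(≡4) mod 41; (7|41)=-1, (4|41)=+1; (−1)^{-2·0·20}·(-1)^0·(+1)^-2 = +1.
v=13: a=13^3·(≡11), b=13^3·(≡1) mod 13; (11|13)=-1, (1|13)=+1; (−1)^{3·3·6}·(-1)^3·(+1)^3 = -1.
v=3: a=3^2·(≡2), b=3^-2·(≡2) mod 3; (2|3)=-1, (2|3)=-1; (−1)^{2·-2·1}·(-1)^-2·(-1)^2 = +1.
v=23: a=23^0·(≡6), b=23^1·(≡1) mod 23; (6|23)=+1, (1|23)=+1; (−1)^{0·1·11}·(+1)^1·(+1)^0 = +1.
v=7: a=7^3·(≡5), b=7^2·(≡4) mod 7; (5|7)=-1, (4|7)=+1; (−1)^{3·2·3}·(-1)^2·(+1)^3 = +1.
v=5: a=5^1·(≡1), b=5^-1·(≡1) mod 5; (1|5)=+1, (1|5)=+1; (−1)^{1·-1·2}·(+1)^-1·(+1)^1 = +1.
v=2: v_2(a)=-8, v_2(b)=4; units ≡ 3, 5 (mod 8); ε·ε+αω+βω = 1·0+-8·1+4·1 ≡ 0  ⇒  (a,b)_2 = +1.
v=37: a=37^-2·(≡4), b=37^-2·(≡2) mod 37; (4|37)=+1, (2|37)=-1; (−1)^{-2·-2·18}·(+1)^-2·(-1)^-2 = +1.
v=∞: -5005 < 0 and 16445 > 0  ⇒  (a,b)_∞ = +1.
|Ram(-5005, 16445)| = 2, even; anisotropic at {11, 13}.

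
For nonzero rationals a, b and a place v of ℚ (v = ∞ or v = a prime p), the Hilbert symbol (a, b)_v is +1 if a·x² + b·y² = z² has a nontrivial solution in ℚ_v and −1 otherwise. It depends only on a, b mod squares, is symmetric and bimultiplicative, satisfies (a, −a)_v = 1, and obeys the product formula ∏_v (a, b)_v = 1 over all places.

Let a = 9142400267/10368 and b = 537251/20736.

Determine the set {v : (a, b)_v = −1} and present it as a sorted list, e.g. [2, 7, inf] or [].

Mod squares: a ≡ 3094, b ≡ 11. Check v ∈ {∞, 2, 3, 7, 11, 13, 17}.
v=11: a=11^2·(≡3), b=11^1·(≡1) mod 11; (3|11)=+1, (1|11)=+1; (−1)^{2·1·5}·(+1)^1·(+1)^2 = +1.
v=3: a=3^-4·(≡1), b=3^-4·(≡2) mod 3; (1|3)=+1, (2|3)=-1; (−1)^{-4·-4·1}·(+1)^-4·(-1)^-4 = +1.
v=∞: 3094 > 0 and 11 > 0  ⇒  (a,b)_∞ = +1.
v=17: a=17^3·(≡6), b=17^2·(≡7) mod 17; (6|17)=-1, (7|17)=-1; (−1)^{3·2·8}·(-1)^2·(-1)^3 = -1.
v=2: v_2(a)=-7, v_2(b)=-8; units ≡ 3, 3 (mod 8); ε·ε+αω+βω = 1·1+-7·1+-8·1 ≡ 0  ⇒  (a,b)_2 = +1.
v=13: a=13^3·(≡9), b=13^2·(≡7) mod 13; (9|13)=+1, (7|13)=-1; (−1)^{3·2·6}·(+1)^2·(-1)^3 = -1.
v=7: a=7^1·(≡2), b=7^0·(≡4) mod 7; (2|7)=+1, (4|7)=+1; (−1)^{1·0·3}·(+1)^0·(+1)^1 = +1.
(3094, 11 / ℚ) ramifies at {13, 17}: a division algebra.

[13, 17]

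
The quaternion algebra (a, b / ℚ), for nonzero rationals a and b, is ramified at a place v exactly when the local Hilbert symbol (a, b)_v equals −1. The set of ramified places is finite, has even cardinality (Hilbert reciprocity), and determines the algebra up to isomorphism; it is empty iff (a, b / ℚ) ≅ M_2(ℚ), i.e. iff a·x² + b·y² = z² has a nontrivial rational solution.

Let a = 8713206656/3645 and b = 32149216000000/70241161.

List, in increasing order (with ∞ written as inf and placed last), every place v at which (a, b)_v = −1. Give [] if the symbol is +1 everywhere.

(a, b) ≡ (48070, 46) mod (ℚ^×)²; places V = {2, 3, 5, 7, 11, 17, 19, 23, 29, ∞}.
(a,b)_11: α=1, u≡1; β=2, v≡2 (mod 11); (1|11)=+1, (2|11)=-1; sign (−1)^0·+1^2·-1^1 = -1.
(a,b)_∞: sgn(48070)=+, sgn(46)=+, so +1.
(a,b)_29: α=0, u≡26; β=-2, v≡12 (mod 29); (26|29)=-1, (12|29)=-1; sign (−1)^0·-1^-2·-1^0 = +1.
(a,b)_5: α=-1, u≡4; β=6, v≡4 (mod 5); (4|5)=+1, (4|5)=+1; sign (−1)^0·+1^6·+1^-1 = +1.
(a,b)_23: α=1, u≡19; β=1, v≡18 (mod 23); (19|23)=-1, (18|23)=+1; sign (−1)^1·-1^1·+1^1 = +1.
(a,b)_17: α=2, u≡3; β=-4, v≡11 (mod 17); (3|17)=-1, (11|17)=-1; sign (−1)^0·-1^-4·-1^2 = +1.
(a,b)_7: α=2, u≡4; β=0, v≡2 (mod 7); (4|7)=+1, (2|7)=+1; sign (−1)^0·+1^0·+1^2 = +1.
(a,b)_19: α=1, u≡3; β=2, v≡13 (mod 19); (3|19)=-1, (13|19)=-1; sign (−1)^0·-1^2·-1^1 = -1.
(a,b)_3: α=-6, u≡1; β=0, v≡1 (mod 3); (1|3)=+1, (1|3)=+1; sign (−1)^0·+1^0·+1^-6 = +1.
(a,b)_2: α=7, β=11; u≡3, v≡7 (mod 8); ε(u)ε(v)=1·1, αω(v)=7·0, βω(u)=11·1; sum ≡ 0  ⇒  +1.
(48070, 46 / ℚ) ramifies at {11, 19}: a division algebra.

[11, 19]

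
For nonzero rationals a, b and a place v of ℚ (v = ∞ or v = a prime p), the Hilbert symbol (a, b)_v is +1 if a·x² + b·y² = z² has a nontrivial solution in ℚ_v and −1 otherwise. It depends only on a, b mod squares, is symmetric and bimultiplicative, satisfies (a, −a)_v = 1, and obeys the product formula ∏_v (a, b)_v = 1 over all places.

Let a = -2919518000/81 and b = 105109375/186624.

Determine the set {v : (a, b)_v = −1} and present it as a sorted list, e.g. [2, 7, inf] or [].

Mod squares: a ≡ -155, b ≡ 7. Check v ∈ {∞, 2, 3, 5, 7, 31}.
v=3: a=3^-4·(≡1), b=3^-6·(≡1) mod 3; (1|3)=+1, (1|3)=+1; (−1)^{-4·-6·1}·(+1)^-6·(+1)^-4 = +1.
v=7: a=7^2·(≡3), b=7^1·(≡4) mod 7; (3|7)=-1, (4|7)=+1; (−1)^{2·1·3}·(-1)^1·(+1)^2 = -1.
v=∞: -155 < 0 and 7 > 0  ⇒  (a,b)_∞ = +1.
v=2: v_2(a)=4, v_2(b)=-8; units ≡ 5, 7 (mod 8); ε·ε+αω+βω = 0·1+4·0+-8·1 ≡ 0  ⇒  (a,b)_2 = +1.
v=31: a=31^3·(≡24), b=31^2·(≡25) mod 31; (24|31)=-1, (25|31)=+1; (−1)^{3·2·15}·(-1)^2·(+1)^3 = +1.
v=5: a=5^3·(≡1), b=5^6·(≡3) mod 5; (1|5)=+1, (3|5)=-1; (−1)^{3·6·2}·(+1)^6·(-1)^3 = -1.
|Ram(-155, 7)| = 2, even; anisotropic at {5, 7}.

[5, 7]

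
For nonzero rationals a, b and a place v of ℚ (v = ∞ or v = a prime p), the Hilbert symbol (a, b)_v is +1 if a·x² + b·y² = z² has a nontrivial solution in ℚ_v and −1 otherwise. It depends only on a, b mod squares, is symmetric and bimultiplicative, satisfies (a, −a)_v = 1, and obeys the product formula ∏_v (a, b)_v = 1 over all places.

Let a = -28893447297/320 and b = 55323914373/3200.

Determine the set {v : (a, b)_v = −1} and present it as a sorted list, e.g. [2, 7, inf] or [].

[2, 19]

(a, b) ≡ (-22165, 183274) mod (ℚ^×)²; places V = {2, 3, 5, 7, 11, 13, 19, 23, 31, 37, 53, ∞}.
(a,b)_3: α=2, u≡2; β=2, v≡1 (mod 3); (2|3)=-1, (1|3)=+1; sign (−1)^0·-1^2·+1^2 = +1.
(a,b)_2: α=-6, β=-7; u≡3, v≡5 (mod 8); ε(u)ε(v)=1·0, αω(v)=-6·1, βω(u)=-7·1; sum ≡ 1  ⇒  -1.
(a,b)_19: α=0, u≡3; β=1, v≡8 (mod 19); (3|19)=-1, (8|19)=-1; sign (−1)^0·-1^1·-1^0 = -1.
(a,b)_23: α=2, u≡21; β=0, v≡11 (mod 23); (21|23)=-1, (11|23)=-1; sign (−1)^0·-1^0·-1^2 = +1.
(a,b)_∞: sgn(-22165)=−, sgn(183274)=+, so +1.
(a,b)_7: α=0, u≡4; β=3, v≡1 (mod 7); (4|7)=+1, (1|7)=+1; sign (−1)^0·+1^3·+1^0 = +1.
(a,b)_31: α=1, u≡15; β=0, v≡5 (mod 31); (15|31)=-1, (5|31)=+1; sign (−1)^0·-1^0·+1^1 = +1.
(a,b)_5: α=-1, u≡2; β=-2, v≡1 (mod 5); (2|5)=-1, (1|5)=+1; sign (−1)^0·-1^-2·+1^-1 = +1.
(a,b)_11: α=1, u≡4; β=0, v≡9 (mod 11); (4|11)=+1, (9|11)=+1; sign (−1)^0·+1^0·+1^1 = +1.
(a,b)_53: α=0, u≡1; β=1, v≡47 (mod 53); (1|53)=+1, (47|53)=+1; sign (−1)^0·+1^1·+1^0 = +1.
(a,b)_37: α=2, u≡15; β=2, v≡2 (mod 37); (15|37)=-1, (2|37)=-1; sign (−1)^0·-1^2·-1^2 = +1.
(a,b)_13: α=1, u≡2; β=1, v≡7 (mod 13); (2|13)=-1, (7|13)=-1; sign (−1)^0·-1^1·-1^1 = +1.
Ram(-22165, 183274) = {2, 19}; no ℚ_2-point on the conic.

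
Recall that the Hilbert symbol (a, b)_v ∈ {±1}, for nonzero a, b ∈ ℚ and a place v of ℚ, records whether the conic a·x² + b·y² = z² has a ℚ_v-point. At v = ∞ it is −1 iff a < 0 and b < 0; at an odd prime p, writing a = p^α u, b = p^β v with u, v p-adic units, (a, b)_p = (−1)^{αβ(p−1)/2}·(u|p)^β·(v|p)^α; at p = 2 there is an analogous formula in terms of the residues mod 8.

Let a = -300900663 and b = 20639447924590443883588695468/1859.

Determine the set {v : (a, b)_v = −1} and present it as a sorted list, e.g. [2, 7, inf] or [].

[19, 29]

(a, b) ≡ (-3714823, 1185028537) mod (ℚ^×)²; places V = {2, 3, 7, 11, 13, 17, 19, 23, 29, 31, 53, ∞}.
(a,b)_∞: sgn(-3714823)=−, sgn(1185028537)=+, so +1.
(a,b)_7: α=1, u≡1; β=3, v≡6 (mod 7); (1|7)=+1, (6|7)=-1; sign (−1)^1·+1^3·-1^1 = +1.
(a,b)_19: α=1, u≡3; β=3, v≡12 (mod 19); (3|19)=-1, (12|19)=-1; sign (−1)^1·-1^3·-1^1 = -1.
(a,b)_29: α=0, u≡2; β=1, v≡6 (mod 29); (2|29)=-1, (6|29)=+1; sign (−1)^0·-1^1·+1^0 = -1.
(a,b)_13: α=0, u≡2; β=-2, v≡1 (mod 13); (2|13)=-1, (1|13)=+1; sign (−1)^0·-1^-2·+1^0 = +1.
(a,b)_53: α=1, u≡42; β=3, v≡43 (mod 53); (42|53)=+1, (43|53)=+1; sign (−1)^0·+1^3·+1^1 = +1.
(a,b)_2: α=0, β=2; u≡1, v≡1 (mod 8); ε(u)ε(v)=0·0, αω(v)=0·0, βω(u)=2·0; sum ≡ 0  ⇒  +1.
(a,b)_11: α=0, u≡3; β=-1, v≡5 (mod 11); (3|11)=+1, (5|11)=+1; sign (−1)^0·+1^-1·+1^0 = +1.
(a,b)_23: α=0, u≡11; β=2, v≡10 (mod 23); (11|23)=-1, (10|23)=-1; sign (−1)^0·-1^2·-1^0 = +1.
(a,b)_3: α=4, u≡2; β=8, v≡1 (mod 3); (2|3)=-1, (1|3)=+1; sign (−1)^0·-1^8·+1^4 = +1.
(a,b)_17: α=1, u≡4; β=3, v≡1 (mod 17); (4|17)=+1, (1|17)=+1; sign (−1)^0·+1^3·+1^1 = +1.
(a,b)_31: α=1, u≡30; β=3, v≡9 (mod 31); (30|31)=-1, (9|31)=+1; sign (−1)^1·-1^3·+1^1 = +1.
(-3714823, 1185028537 / ℚ) ramifies at {19, 29}: a division algebra.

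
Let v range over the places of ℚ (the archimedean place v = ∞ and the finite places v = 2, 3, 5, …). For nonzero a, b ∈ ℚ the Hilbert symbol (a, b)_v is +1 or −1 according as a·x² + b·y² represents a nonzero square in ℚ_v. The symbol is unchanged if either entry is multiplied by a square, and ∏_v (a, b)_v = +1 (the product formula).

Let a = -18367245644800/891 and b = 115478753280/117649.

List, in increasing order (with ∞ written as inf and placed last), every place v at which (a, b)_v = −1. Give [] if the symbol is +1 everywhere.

(a, b) ≡ (-143, 53295) mod (ℚ^×)²; places V = {2, 3, 5, 7, 11, 13, 17, 19, 23, ∞}.
(a,b)_23: α=2, u≡6; β=2, v≡2 (mod 23); (6|23)=+1, (2|23)=+1; sign (−1)^0·+1^2·+1^2 = +1.
(a,b)_2: α=10, β=12; u≡1, v≡7 (mod 8); ε(u)ε(v)=0·1, αω(v)=10·0, βω(u)=12·0; sum ≡ 0  ⇒  +1.
(a,b)_3: α=-4, u≡1; β=1, v≡2 (mod 3); (1|3)=+1, (2|3)=-1; sign (−1)^0·+1^1·-1^-4 = +1.
(a,b)_13: α=1, u≡5; β=0, v≡6 (mod 13); (5|13)=-1, (6|13)=-1; sign (−1)^0·-1^0·-1^1 = -1.
(a,b)_19: α=2, u≡5; β=1, v≡3 (mod 19); (5|19)=+1, (3|19)=-1; sign (−1)^0·+1^1·-1^2 = +1.
(a,b)_11: α=-1, u≡9; β=1, v≡5 (mod 11); (9|11)=+1, (5|11)=+1; sign (−1)^1·+1^1·+1^-1 = -1.
(a,b)_∞: sgn(-143)=−, sgn(53295)=+, so +1.
(a,b)_17: α=2, u≡3; β=1, v≡6 (mod 17); (3|17)=-1, (6|17)=-1; sign (−1)^0·-1^1·-1^2 = -1.
(a,b)_5: α=2, u≡3; β=1, v≡4 (mod 5); (3|5)=-1, (4|5)=+1; sign (−1)^0·-1^1·+1^2 = -1.
(a,b)_7: α=0, u≡2; β=-6, v≡2 (mod 7); (2|7)=+1, (2|7)=+1; sign (−1)^0·+1^-6·+1^0 = +1.
|Ram(-143, 53295)| = 4, even; anisotropic at {5, 11, 13, 17}.

[5, 11, 13, 17]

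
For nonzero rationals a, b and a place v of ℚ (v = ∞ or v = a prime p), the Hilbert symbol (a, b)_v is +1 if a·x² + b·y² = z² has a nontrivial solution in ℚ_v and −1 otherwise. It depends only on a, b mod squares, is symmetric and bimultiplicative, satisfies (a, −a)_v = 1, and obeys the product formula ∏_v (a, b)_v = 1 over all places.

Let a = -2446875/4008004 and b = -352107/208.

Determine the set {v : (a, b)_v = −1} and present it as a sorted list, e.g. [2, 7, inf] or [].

[7, 13, 29, inf]

(a, b) ≡ (-435, -6279) mod (ℚ^×)²; places V = {2, 3, 5, 7, 11, 13, 23, 29, ∞}.
(a,b)_13: α=-2, u≡6; β=-1, v≡8 (mod 13); (6|13)=-1, (8|13)=-1; sign (−1)^0·-1^-1·-1^-2 = -1.
(a,b)_7: α=-2, u≡3; β=1, v≡3 (mod 7); (3|7)=-1, (3|7)=-1; sign (−1)^0·-1^1·-1^-2 = -1.
(a,b)_5: α=5, u≡3; β=0, v≡1 (mod 5); (3|5)=-1, (1|5)=+1; sign (−1)^0·-1^0·+1^5 = +1.
(a,b)_∞: sgn(-435)=−, sgn(-6279)=−, so -1.
(a,b)_29: α=1, u≡15; β=0, v≡8 (mod 29); (15|29)=-1, (8|29)=-1; sign (−1)^0·-1^0·-1^1 = -1.
(a,b)_11: α=-2, u≡3; β=0, v≡8 (mod 11); (3|11)=+1, (8|11)=-1; sign (−1)^0·+1^0·-1^-2 = +1.
(a,b)_3: α=3, u≡2; β=7, v≡1 (mod 3); (2|3)=-1, (1|3)=+1; sign (−1)^1·-1^7·+1^3 = +1.
(a,b)_2: α=-2, β=-4; u≡5, v≡1 (mod 8); ε(u)ε(v)=0·0, αω(v)=-2·0, βω(u)=-4·1; sum ≡ 0  ⇒  +1.
(a,b)_23: α=0, u≡3; β=1, v≡9 (mod 23); (3|23)=+1, (9|23)=+1; sign (−1)^0·+1^1·+1^0 = +1.
Ram(-435, -6279) = {7, 13, 29, ∞}; no ℚ_7-point on the conic.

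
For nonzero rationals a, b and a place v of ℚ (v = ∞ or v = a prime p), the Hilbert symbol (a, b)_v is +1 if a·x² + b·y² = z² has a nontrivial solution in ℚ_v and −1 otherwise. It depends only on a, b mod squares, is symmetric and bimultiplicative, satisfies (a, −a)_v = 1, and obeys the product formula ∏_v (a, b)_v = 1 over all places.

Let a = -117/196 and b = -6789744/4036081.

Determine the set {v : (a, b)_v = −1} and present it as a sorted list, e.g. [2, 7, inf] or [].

[13, inf]

Mod squares: a ≡ -13, b ≡ -31. Check v ∈ {∞, 2, 3, 7, 13, 31, 41}.
v=31: a=31^0·(≡10), b=31^1·(≡23) mod 31; (10|31)=+1, (23|31)=-1; (−1)^{0·1·15}·(+1)^1·(-1)^0 = +1.
v=13: a=13^1·(≡4), b=13^2·(≡2) mod 13; (4|13)=+1, (2|13)=-1; (−1)^{1·2·6}·(+1)^2·(-1)^1 = -1.
v=3: a=3^2·(≡2), b=3^4·(≡2) mod 3; (2|3)=-1, (2|3)=-1; (−1)^{2·4·1}·(-1)^4·(-1)^2 = +1.
v=41: a=41^0·(≡13), b=41^-2·(≡8) mod 41; (13|41)=-1, (8|41)=+1; (−1)^{0·-2·20}·(-1)^-2·(+1)^0 = +1.
v=∞: -13 < 0 and -31 < 0  ⇒  (a,b)_∞ = -1.
v=2: v_2(a)=-2, v_2(b)=4; units ≡ 3, 1 (mod 8); ε·ε+αω+βω = 1·0+-2·0+4·1 ≡ 0  ⇒  (a,b)_2 = +1.
v=7: a=7^-2·(≡4), b=7^-4·(≡4) mod 7; (4|7)=+1, (4|7)=+1; (−1)^{-2·-4·3}·(+1)^-4·(+1)^-2 = +1.
|Ram(-13, -31)| = 2, even; anisotropic at {13, ∞}.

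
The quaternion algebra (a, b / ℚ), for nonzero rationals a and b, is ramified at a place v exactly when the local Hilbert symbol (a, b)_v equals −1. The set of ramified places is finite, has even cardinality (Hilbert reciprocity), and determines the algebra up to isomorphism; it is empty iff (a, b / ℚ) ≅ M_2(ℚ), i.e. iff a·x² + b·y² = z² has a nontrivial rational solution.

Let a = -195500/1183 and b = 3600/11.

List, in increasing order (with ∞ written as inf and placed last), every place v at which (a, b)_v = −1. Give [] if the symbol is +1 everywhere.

[2, 11, 17, 23]

Mod squares: a ≡ -13685, b ≡ 11. Check v ∈ {∞, 2, 3, 5, 7, 11, 13, 17, 23}.
v=17: a=17^1·(≡6), b=17^0·(≡12) mod 17; (6|17)=-1, (12|17)=-1; (−1)^{1·0·8}·(-1)^0·(-1)^1 = -1.
v=13: a=13^-2·(≡1), b=13^0·(≡7) mod 13; (1|13)=+1, (7|13)=-1; (−1)^{-2·0·6}·(+1)^0·(-1)^-2 = +1.
v=7: a=7^-1·(≡3), b=7^0·(≡4) mod 7; (3|7)=-1, (4|7)=+1; (−1)^{-1·0·3}·(-1)^0·(+1)^-1 = +1.
v=5: a=5^3·(≡2), b=5^2·(≡4) mod 5; (2|5)=-1, (4|5)=+1; (−1)^{3·2·2}·(-1)^2·(+1)^3 = +1.
v=∞: -13685 < 0 and 11 > 0  ⇒  (a,b)_∞ = +1.
v=3: a=3^0·(≡1), b=3^2·(≡2) mod 3; (1|3)=+1, (2|3)=-1; (−1)^{0·2·1}·(+1)^2·(-1)^0 = +1.
v=2: v_2(a)=2, v_2(b)=4; units ≡ 3, 3 (mod 8); ε·ε+αω+βω = 1·1+2·1+4·1 ≡ 1  ⇒  (a,b)_2 = -1.
v=23: a=23^1·(≡1), b=23^0·(≡22) mod 23; (1|23)=+1, (22|23)=-1; (−1)^{1·0·11}·(+1)^0·(-1)^1 = -1.
v=11: a=11^0·(≡6), b=11^-1·(≡3) mod 11; (6|11)=-1, (3|11)=+1; (−1)^{0·-1·5}·(-1)^-1·(+1)^0 = -1.
|Ram(-13685, 11)| = 4, even; anisotropic at {2, 11, 17, 23}.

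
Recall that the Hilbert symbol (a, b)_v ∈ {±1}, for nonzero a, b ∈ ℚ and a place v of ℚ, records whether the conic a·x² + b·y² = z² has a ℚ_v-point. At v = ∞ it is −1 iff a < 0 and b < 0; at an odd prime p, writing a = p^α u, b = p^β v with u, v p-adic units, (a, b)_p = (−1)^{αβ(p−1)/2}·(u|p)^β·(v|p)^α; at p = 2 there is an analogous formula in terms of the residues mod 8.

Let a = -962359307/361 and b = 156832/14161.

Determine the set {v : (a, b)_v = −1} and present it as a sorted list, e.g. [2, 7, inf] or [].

Mod squares: a ≡ -3329963, b ≡ 58. Check v ∈ {∞, 2, 7, 13, 17, 19, 23, 29, 37, 43}.
v=2: v_2(a)=0, v_2(b)=5; units ≡ 5, 5 (mod 8); ε·ε+αω+βω = 0·0+0·1+5·1 ≡ 1  ⇒  (a,b)_2 = -1.
v=17: a=17^2·(≡12), b=17^-2·(≡5) mod 17; (12|17)=-1, (5|17)=-1; (−1)^{2·-2·8}·(-1)^-2·(-1)^2 = +1.
v=19: a=19^-2·(≡3), b=19^0·(≡1) mod 19; (3|19)=-1, (1|19)=+1; (−1)^{-2·0·9}·(-1)^0·(+1)^-2 = +1.
v=∞: -3329963 < 0 and 58 > 0  ⇒  (a,b)_∞ = +1.
v=37: a=37^1·(≡13), b=37^0·(≡27) mod 37; (13|37)=-1, (27|37)=+1; (−1)^{1·0·18}·(-1)^0·(+1)^1 = +1.
v=23: a=23^1·(≡9), b=23^0·(≡4) mod 23; (9|23)=+1, (4|23)=+1; (−1)^{1·0·11}·(+1)^0·(+1)^1 = +1.
v=7: a=7^1·(≡2), b=7^-2·(≡2) mod 7; (2|7)=+1, (2|7)=+1; (−1)^{1·-2·3}·(+1)^-2·(+1)^1 = +1.
v=29: a=29^0·(≡23), b=29^1·(≡8) mod 29; (23|29)=+1, (8|29)=-1; (−1)^{0·1·14}·(+1)^1·(-1)^0 = +1.
v=13: a=13^1·(≡12), b=13^2·(≡11) mod 13; (12|13)=+1, (11|13)=-1; (−1)^{1·2·6}·(+1)^2·(-1)^1 = -1.
v=43: a=43^1·(≡34), b=43^0·(≡10) mod 43; (34|43)=-1, (10|43)=+1; (−1)^{1·0·21}·(-1)^0·(+1)^1 = +1.
|Ram(-3329963, 58)| = 2, even; anisotropic at {2, 13}.

[2, 13]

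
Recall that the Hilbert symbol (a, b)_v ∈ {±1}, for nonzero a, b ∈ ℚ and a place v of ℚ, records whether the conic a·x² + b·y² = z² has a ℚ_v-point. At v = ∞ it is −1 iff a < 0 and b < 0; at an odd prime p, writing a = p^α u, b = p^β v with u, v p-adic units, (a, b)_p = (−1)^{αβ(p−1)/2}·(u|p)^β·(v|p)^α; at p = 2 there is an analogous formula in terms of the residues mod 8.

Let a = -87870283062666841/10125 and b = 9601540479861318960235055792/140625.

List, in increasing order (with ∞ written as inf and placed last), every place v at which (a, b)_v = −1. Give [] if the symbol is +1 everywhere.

[2, 5, 11, 17]

(a, b) ≡ (-5, 30107) mod (ℚ^×)²; places V = {2, 3, 5, 7, 11, 13, 17, 23, 31, 41, ∞}.
(a,b)_17: α=2, u≡10; β=3, v≡7 (mod 17); (10|17)=-1, (7|17)=-1; sign (−1)^0·-1^3·-1^2 = -1.
(a,b)_7: α=0, u≡4; β=1, v≡6 (mod 7); (4|7)=+1, (6|7)=-1; sign (−1)^0·+1^1·-1^0 = +1.
(a,b)_23: α=2, u≡4; β=3, v≡20 (mod 23); (4|23)=+1, (20|23)=-1; sign (−1)^0·+1^3·-1^2 = +1.
(a,b)_3: α=-4, u≡1; β=-2, v≡2 (mod 3); (1|3)=+1, (2|3)=-1; sign (−1)^0·+1^-2·-1^-4 = +1.
(a,b)_31: α=0, u≡21; β=2, v≡30 (mod 31); (21|31)=-1, (30|31)=-1; sign (−1)^0·-1^2·-1^0 = +1.
(a,b)_∞: sgn(-5)=−, sgn(30107)=+, so +1.
(a,b)_2: α=0, β=4; u≡3, v≡3 (mod 8); ε(u)ε(v)=1·1, αω(v)=0·1, βω(u)=4·1; sum ≡ 1  ⇒  -1.
(a,b)_41: α=6, u≡8; β=6, v≡28 (mod 41); (8|41)=+1, (28|41)=-1; sign (−1)^0·+1^6·-1^6 = +1.
(a,b)_13: α=0, u≡11; β=4, v≡9 (mod 13); (11|13)=-1, (9|13)=+1; sign (−1)^0·-1^4·+1^0 = +1.
(a,b)_11: α=2, u≡7; β=1, v≡4 (mod 11); (7|11)=-1, (4|11)=+1; sign (−1)^0·-1^1·+1^2 = -1.
(a,b)_5: α=-3, u≡4; β=-6, v≡3 (mod 5); (4|5)=+1, (3|5)=-1; sign (−1)^0·+1^-6·-1^-3 = -1.
|Ram(-5, 30107)| = 4, even; anisotropic at {2, 5, 11, 17}.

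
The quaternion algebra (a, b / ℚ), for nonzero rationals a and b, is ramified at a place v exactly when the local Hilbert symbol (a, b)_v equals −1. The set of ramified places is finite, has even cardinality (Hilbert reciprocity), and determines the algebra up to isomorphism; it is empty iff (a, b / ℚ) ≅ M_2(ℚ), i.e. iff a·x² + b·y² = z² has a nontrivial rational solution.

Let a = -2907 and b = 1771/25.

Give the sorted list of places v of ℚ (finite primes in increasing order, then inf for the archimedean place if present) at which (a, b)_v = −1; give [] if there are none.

[7, 11, 17, 23]

(a, b) ≡ (-323, 1771) mod (ℚ^×)²; places V = {2, 3, 5, 7, 11, 17, 19, 23, ∞}.
(a,b)_23: α=0, u≡14; β=1, v≡4 (mod 23); (14|23)=-1, (4|23)=+1; sign (−1)^0·-1^1·+1^0 = -1.
(a,b)_5: α=0, u≡3; β=-2, v≡1 (mod 5); (3|5)=-1, (1|5)=+1; sign (−1)^0·-1^-2·+1^0 = +1.
(a,b)_17: α=1, u≡16; β=0, v≡11 (mod 17); (16|17)=+1, (11|17)=-1; sign (−1)^0·+1^0·-1^1 = -1.
(a,b)_2: α=0, β=0; u≡5, v≡3 (mod 8); ε(u)ε(v)=0·1, αω(v)=0·1, βω(u)=0·1; sum ≡ 0  ⇒  +1.
(a,b)_∞: sgn(-323)=−, sgn(1771)=+, so +1.
(a,b)_19: α=1, u≡18; β=0, v≡7 (mod 19); (18|19)=-1, (7|19)=+1; sign (−1)^0·-1^0·+1^1 = +1.
(a,b)_7: α=0, u≡5; β=1, v≡2 (mod 7); (5|7)=-1, (2|7)=+1; sign (−1)^0·-1^1·+1^0 = -1.
(a,b)_11: α=0, u≡8; β=1, v≡6 (mod 11); (8|11)=-1, (6|11)=-1; sign (−1)^0·-1^1·-1^0 = -1.
(a,b)_3: α=2, u≡1; β=0, v≡1 (mod 3); (1|3)=+1, (1|3)=+1; sign (−1)^0·+1^0·+1^2 = +1.
(-323, 1771 / ℚ) ramifies at {7, 11, 17, 23}: a division algebra.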